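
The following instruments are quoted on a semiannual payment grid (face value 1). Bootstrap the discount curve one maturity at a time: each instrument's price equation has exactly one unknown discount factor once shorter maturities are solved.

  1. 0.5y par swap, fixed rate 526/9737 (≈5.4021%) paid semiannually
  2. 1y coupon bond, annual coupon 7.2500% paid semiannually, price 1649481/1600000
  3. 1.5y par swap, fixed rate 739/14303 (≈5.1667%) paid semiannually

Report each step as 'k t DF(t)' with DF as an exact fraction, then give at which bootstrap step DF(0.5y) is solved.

step 1 [0.5y] swap r/2=263/9737: DF=(1 − 263/9737·(0))/(1+263/9737) = 9737/10000 ≈ 0.973700
step 2 [1y] bond c/2=29/800: DF=(1649481/1600000 − 29/800·(0.973700))/(1+29/800) = 1201/1250 ≈ 0.960800
step 3 [1.5y] swap r/2=739/28606: DF=(1 − 739/28606·(0.973700+0.960800))/(1+739/28606) = 9261/10000 ≈ 0.926100

1 1/2 9737/10000
2 1 1201/1250
3 3/2 9261/10000
DF(0.5y) is solved at step 1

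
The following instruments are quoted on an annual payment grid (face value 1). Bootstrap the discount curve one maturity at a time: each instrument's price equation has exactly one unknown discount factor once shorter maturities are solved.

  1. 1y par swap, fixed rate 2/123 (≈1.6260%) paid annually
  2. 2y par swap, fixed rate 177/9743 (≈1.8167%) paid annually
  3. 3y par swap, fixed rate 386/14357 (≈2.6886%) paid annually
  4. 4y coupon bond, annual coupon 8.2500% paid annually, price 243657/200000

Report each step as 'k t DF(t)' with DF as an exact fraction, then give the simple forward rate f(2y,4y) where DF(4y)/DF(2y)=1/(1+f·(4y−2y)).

step 1 [1y] swap r/1=2/123: DF=(1 − 2/123·(0))/(1+2/123) = 123/125 ≈ 0.984000
step 2 [2y] swap r/1=177/9743: DF=(1 − 177/9743·(0.984000))/(1+177/9743) = 4823/5000 ≈ 0.964600
step 3 [3y] swap r/1=386/14357: DF=(1 − 386/14357·(0.984000+0.964600))/(1+386/14357) = 2307/2500 ≈ 0.922800
step 4 [4y] bond c/1=33/400: DF=(243657/200000 − 33/400·(0.984000+0.964600+0.922800))/(1+33/400) = 4533/5000 ≈ 0.906600

1 1 123/125
2 2 4823/5000
3 3 2307/2500
4 4 4533/5000
f(2y,4y) = ((4823/5000)/(4533/5000) − 1)/(2) = 145/4533 ≈ 3.1988%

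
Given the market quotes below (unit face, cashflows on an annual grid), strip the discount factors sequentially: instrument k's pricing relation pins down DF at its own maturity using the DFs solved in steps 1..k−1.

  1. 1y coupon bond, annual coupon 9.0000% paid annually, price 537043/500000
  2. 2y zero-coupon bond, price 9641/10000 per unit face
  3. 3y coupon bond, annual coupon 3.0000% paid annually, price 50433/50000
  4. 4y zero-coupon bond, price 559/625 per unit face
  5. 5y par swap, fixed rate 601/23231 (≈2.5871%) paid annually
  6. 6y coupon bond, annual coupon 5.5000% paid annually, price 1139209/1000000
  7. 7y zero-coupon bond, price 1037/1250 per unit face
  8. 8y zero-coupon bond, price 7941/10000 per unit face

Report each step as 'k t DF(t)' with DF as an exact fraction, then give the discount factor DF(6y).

1 1 4927/5000
2 2 9641/10000
3 3 369/400
4 4 559/625
5 5 4399/5000
6 6 1047/1250
7 7 1037/1250
8 8 7941/10000
DF(6y) = 1047/1250 ≈ 0.837600

step 1 [1y] bond c/1=9/100: DF=(537043/500000 − 9/100·(0))/(1+9/100) = 4927/5000 ≈ 0.985400
step 2 [2y] zero: DF = P = 9641/10000 ≈ 0.964100
step 3 [3y] bond c/1=3/100: DF=(50433/50000 − 3/100·(0.985400+0.964100))/(1+3/100) = 369/400 ≈ 0.922500
step 4 [4y] zero: DF = P = 559/625 ≈ 0.894400
step 5 [5y] swap r/1=601/23231: DF=(1 − 601/23231·(0.985400+0.964100+0.922500+0.894400))/(1+601/23231) = 4399/5000 ≈ 0.879800
step 6 [6y] bond c/1=11/200: DF=(1139209/1000000 − 11/200·(0.985400+0.964100+0.922500+0.894400+0.879800))/(1+11/200) = 1047/1250 ≈ 0.837600
step 7 [7y] zero: DF = P = 1037/1250 ≈ 0.829600
step 8 [8y] zero: DF = P = 7941/10000 ≈ 0.794100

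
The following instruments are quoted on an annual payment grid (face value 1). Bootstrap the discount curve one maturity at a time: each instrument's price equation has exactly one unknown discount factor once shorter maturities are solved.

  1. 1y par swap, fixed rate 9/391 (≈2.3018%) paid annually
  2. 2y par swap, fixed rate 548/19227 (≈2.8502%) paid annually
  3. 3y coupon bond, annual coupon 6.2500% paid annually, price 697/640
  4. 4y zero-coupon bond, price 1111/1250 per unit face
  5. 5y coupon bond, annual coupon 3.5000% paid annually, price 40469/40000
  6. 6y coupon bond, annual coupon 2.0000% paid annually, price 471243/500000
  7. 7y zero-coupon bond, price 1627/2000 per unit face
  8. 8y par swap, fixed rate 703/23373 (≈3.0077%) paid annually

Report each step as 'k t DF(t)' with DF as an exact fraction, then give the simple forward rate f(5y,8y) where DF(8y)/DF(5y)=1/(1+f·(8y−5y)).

1 1 391/400
2 2 2363/2500
3 3 9119/10000
4 4 1111/1250
5 5 2129/2500
6 6 8343/10000
7 7 1627/2000
8 8 7891/10000
f(5y,8y) = ((2129/2500)/(7891/10000) − 1)/(3) = 625/23673 ≈ 2.6401%

step 1 [1y] swap r/1=9/391: DF=(1 − 9/391·(0))/(1+9/391) = 391/400 ≈ 0.977500
step 2 [2y] swap r/1=548/19227: DF=(1 − 548/19227·(0.977500))/(1+548/19227) = 2363/2500 ≈ 0.945200
step 3 [3y] bond c/1=1/16: DF=(697/640 − 1/16·(0.977500+0.945200))/(1+1/16) = 9119/10000 ≈ 0.911900
step 4 [4y] zero: DF = P = 1111/1250 ≈ 0.888800
step 5 [5y] bond c/1=7/200: DF=(40469/40000 − 7/200·(0.977500+0.945200+0.911900+0.888800))/(1+7/200) = 2129/2500 ≈ 0.851600
step 6 [6y] bond c/1=1/50: DF=(471243/500000 − 1/50·(0.977500+0.945200+0.911900+0.888800+0.851600))/(1+1/50) = 8343/10000 ≈ 0.834300
step 7 [7y] zero: DF = P = 1627/2000 ≈ 0.813500
step 8 [8y] swap r/1=703/23373: DF=(1 − 703/23373·(0.977500+0.945200+0.911900+0.888800+0.851600+0.834300+0.813500))/(1+703/23373) = 7891/10000 ≈ 0.789100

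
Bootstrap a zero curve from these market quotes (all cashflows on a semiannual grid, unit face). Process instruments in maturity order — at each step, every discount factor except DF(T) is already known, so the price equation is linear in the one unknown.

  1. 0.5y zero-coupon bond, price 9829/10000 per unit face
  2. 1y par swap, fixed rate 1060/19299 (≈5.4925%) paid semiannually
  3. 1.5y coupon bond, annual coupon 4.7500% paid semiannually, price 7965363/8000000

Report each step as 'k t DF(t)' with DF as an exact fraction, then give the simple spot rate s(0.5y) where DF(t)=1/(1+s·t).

1 1/2 9829/10000
2 1 947/1000
3 3/2 4639/5000
s(0.5y) = (1/(9829/10000) − 1)/(1/2) = 342/9829 ≈ 3.4795%

step 1 [0.5y] zero: DF = P = 9829/10000 ≈ 0.982900
step 2 [1y] swap r/2=530/19299: DF=(1 − 530/19299·(0.982900))/(1+530/19299) = 947/1000 ≈ 0.947000
step 3 [1.5y] bond c/2=19/800: DF=(7965363/8000000 − 19/800·(0.982900+0.947000))/(1+19/800) = 4639/5000 ≈ 0.927800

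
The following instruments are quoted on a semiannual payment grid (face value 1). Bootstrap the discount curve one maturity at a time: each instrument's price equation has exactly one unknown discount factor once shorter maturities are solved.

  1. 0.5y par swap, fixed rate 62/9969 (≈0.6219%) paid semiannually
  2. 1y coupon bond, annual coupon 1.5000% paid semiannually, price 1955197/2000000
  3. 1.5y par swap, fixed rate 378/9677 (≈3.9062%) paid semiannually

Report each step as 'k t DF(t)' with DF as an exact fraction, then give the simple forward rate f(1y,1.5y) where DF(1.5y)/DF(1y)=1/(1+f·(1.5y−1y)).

1 1/2 9969/10000
2 1 9629/10000
3 3/2 9433/10000
f(1y,1.5y) = ((9629/10000)/(9433/10000) − 1)/(1/2) = 392/9433 ≈ 4.1556%

step 1 [0.5y] swap r/2=31/9969: DF=(1 − 31/9969·(0))/(1+31/9969) = 9969/10000 ≈ 0.996900
step 2 [1y] bond c/2=3/400: DF=(1955197/2000000 − 3/400·(0.996900))/(1+3/400) = 9629/10000 ≈ 0.962900
step 3 [1.5y] swap r/2=189/9677: DF=(1 − 189/9677·(0.996900+0.962900))/(1+189/9677) = 9433/10000 ≈ 0.943300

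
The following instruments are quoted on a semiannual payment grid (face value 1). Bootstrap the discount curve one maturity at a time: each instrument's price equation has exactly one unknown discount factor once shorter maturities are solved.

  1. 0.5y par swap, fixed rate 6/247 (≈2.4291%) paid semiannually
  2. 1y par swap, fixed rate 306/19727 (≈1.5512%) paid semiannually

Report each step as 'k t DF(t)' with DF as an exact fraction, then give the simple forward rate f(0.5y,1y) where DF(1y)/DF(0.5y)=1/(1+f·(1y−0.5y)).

step 1 [0.5y] swap r/2=3/247: DF=(1 − 3/247·(0))/(1+3/247) = 247/250 ≈ 0.988000
step 2 [1y] swap r/2=153/19727: DF=(1 − 153/19727·(0.988000))/(1+153/19727) = 9847/10000 ≈ 0.984700

1 1/2 247/250
2 1 9847/10000
f(0.5y,1y) = ((247/250)/(9847/10000) − 1)/(1/2) = 66/9847 ≈ 0.6703%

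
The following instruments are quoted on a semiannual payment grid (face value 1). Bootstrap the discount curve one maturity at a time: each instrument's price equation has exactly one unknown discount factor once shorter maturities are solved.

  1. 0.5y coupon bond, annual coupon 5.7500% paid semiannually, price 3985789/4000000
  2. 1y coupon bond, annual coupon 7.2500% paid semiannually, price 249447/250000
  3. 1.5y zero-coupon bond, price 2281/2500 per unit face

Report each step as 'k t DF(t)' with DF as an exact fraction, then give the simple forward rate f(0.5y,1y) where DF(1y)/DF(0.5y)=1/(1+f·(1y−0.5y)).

1 1/2 4843/5000
2 1 929/1000
3 3/2 2281/2500
f(0.5y,1y) = ((4843/5000)/(929/1000) − 1)/(1/2) = 396/4645 ≈ 8.5253%

step 1 [0.5y] bond c/2=23/800: DF=(3985789/4000000 − 23/800·(0))/(1+23/800) = 4843/5000 ≈ 0.968600
step 2 [1y] bond c/2=29/800: DF=(249447/250000 − 29/800·(0.968600))/(1+29/800) = 929/1000 ≈ 0.929000
step 3 [1.5y] zero: DF = P = 2281/2500 ≈ 0.912400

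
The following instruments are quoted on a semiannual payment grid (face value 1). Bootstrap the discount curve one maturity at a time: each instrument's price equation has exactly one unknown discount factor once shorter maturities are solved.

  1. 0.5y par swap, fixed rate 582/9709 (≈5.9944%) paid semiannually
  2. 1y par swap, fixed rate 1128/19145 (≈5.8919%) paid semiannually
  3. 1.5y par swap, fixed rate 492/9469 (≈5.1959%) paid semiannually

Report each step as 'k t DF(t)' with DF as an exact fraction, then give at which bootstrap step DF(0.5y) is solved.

step 1 [0.5y] swap r/2=291/9709: DF=(1 − 291/9709·(0))/(1+291/9709) = 9709/10000 ≈ 0.970900
step 2 [1y] swap r/2=564/19145: DF=(1 − 564/19145·(0.970900))/(1+564/19145) = 2359/2500 ≈ 0.943600
step 3 [1.5y] swap r/2=246/9469: DF=(1 − 246/9469·(0.970900+0.943600))/(1+246/9469) = 4631/5000 ≈ 0.926200

1 1/2 9709/10000
2 1 2359/2500
3 3/2 4631/5000
DF(0.5y) is solved at step 1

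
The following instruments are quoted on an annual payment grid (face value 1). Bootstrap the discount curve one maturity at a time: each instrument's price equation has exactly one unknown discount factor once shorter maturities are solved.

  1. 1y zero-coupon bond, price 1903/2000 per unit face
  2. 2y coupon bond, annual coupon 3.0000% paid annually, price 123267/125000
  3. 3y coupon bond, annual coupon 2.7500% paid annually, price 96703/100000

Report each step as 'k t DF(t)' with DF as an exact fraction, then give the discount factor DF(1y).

1 1 1903/2000
2 2 9297/10000
3 3 2227/2500
DF(1y) = 1903/2000 ≈ 0.951500

step 1 [1y] zero: DF = P = 1903/2000 ≈ 0.951500
step 2 [2y] bond c/1=3/100: DF=(123267/125000 − 3/100·(0.951500))/(1+3/100) = 9297/10000 ≈ 0.929700
step 3 [3y] bond c/1=11/400: DF=(96703/100000 − 11/400·(0.951500+0.929700))/(1+11/400) = 2227/2500 ≈ 0.890800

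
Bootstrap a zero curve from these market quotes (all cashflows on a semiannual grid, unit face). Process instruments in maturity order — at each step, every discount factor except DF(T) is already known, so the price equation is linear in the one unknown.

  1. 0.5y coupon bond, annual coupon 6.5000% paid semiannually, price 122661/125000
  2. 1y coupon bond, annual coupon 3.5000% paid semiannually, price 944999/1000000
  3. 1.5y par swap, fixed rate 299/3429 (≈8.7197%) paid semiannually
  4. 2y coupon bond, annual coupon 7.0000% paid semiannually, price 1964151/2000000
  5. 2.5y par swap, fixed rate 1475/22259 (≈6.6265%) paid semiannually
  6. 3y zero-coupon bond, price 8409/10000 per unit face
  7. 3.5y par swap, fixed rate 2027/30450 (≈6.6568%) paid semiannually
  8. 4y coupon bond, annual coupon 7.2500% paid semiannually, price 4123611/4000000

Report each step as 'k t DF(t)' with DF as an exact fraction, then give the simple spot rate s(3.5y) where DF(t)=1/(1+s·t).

step 1 [0.5y] bond c/2=13/400: DF=(122661/125000 − 13/400·(0))/(1+13/400) = 594/625 ≈ 0.950400
step 2 [1y] bond c/2=7/400: DF=(944999/1000000 − 7/400·(0.950400))/(1+7/400) = 2281/2500 ≈ 0.912400
step 3 [1.5y] swap r/2=299/6858: DF=(1 − 299/6858·(0.950400+0.912400))/(1+299/6858) = 2201/2500 ≈ 0.880400
step 4 [2y] bond c/2=7/200: DF=(1964151/2000000 − 7/200·(0.950400+0.912400+0.880400))/(1+7/200) = 8561/10000 ≈ 0.856100
step 5 [2.5y] swap r/2=1475/44518: DF=(1 − 1475/44518·(0.950400+0.912400+0.880400+0.856100))/(1+1475/44518) = 341/400 ≈ 0.852500
step 6 [3y] zero: DF = P = 8409/10000 ≈ 0.840900
step 7 [3.5y] swap r/2=2027/60900: DF=(1 − 2027/60900·(0.950400+0.912400+0.880400+0.856100+0.852500+0.840900))/(1+2027/60900) = 7973/10000 ≈ 0.797300
step 8 [4y] bond c/2=29/800: DF=(4123611/4000000 − 29/800·(0.950400+0.912400+0.880400+0.856100+0.852500+0.840900+0.797300))/(1+29/800) = 3909/5000 ≈ 0.781800

1 1/2 594/625
2 1 2281/2500
3 3/2 2201/2500
4 2 8561/10000
5 5/2 341/400
6 3 8409/10000
7 7/2 7973/10000
8 4 3909/5000
s(3.5y) = (1/(7973/10000) − 1)/(7/2) = 4054/55811 ≈ 7.2638%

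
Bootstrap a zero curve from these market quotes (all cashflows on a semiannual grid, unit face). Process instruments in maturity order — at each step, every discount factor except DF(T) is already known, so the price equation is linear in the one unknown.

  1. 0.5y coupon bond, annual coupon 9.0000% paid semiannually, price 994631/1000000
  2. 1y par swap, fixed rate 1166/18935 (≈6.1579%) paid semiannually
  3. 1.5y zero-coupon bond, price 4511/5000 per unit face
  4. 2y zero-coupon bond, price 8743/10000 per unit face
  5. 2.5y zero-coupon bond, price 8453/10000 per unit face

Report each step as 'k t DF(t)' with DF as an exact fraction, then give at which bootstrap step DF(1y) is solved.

1 1/2 4759/5000
2 1 9417/10000
3 3/2 4511/5000
4 2 8743/10000
5 5/2 8453/10000
DF(1y) is solved at step 2

step 1 [0.5y] bond c/2=9/200: DF=(994631/1000000 − 9/200·(0))/(1+9/200) = 4759/5000 ≈ 0.951800
step 2 [1y] swap r/2=583/18935: DF=(1 − 583/18935·(0.951800))/(1+583/18935) = 9417/10000 ≈ 0.941700
step 3 [1.5y] zero: DF = P = 4511/5000 ≈ 0.902200
step 4 [2y] zero: DF = P = 8743/10000 ≈ 0.874300
step 5 [2.5y] zero: DF = P = 8453/10000 ≈ 0.845300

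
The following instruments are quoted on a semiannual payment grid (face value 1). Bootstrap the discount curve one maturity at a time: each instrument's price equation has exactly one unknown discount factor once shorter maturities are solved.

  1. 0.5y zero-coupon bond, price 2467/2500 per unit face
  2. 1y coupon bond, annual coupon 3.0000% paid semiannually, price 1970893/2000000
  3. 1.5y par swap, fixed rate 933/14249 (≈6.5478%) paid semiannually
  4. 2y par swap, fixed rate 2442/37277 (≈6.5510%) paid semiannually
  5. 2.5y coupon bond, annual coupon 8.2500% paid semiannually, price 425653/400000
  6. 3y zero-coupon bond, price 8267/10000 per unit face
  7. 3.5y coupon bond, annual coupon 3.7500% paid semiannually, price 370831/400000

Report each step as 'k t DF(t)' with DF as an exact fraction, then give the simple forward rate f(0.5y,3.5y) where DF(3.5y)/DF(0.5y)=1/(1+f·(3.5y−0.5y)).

1 1/2 2467/2500
2 1 9563/10000
3 3/2 9067/10000
4 2 8779/10000
5 5/2 8743/10000
6 3 8267/10000
7 7/2 8101/10000
f(0.5y,3.5y) = ((2467/2500)/(8101/10000) − 1)/(3) = 589/8101 ≈ 7.2707%

step 1 [0.5y] zero: DF = P = 2467/2500 ≈ 0.986800
step 2 [1y] bond c/2=3/200: DF=(1970893/2000000 − 3/200·(0.986800))/(1+3/200) = 9563/10000 ≈ 0.956300
step 3 [1.5y] swap r/2=933/28498: DF=(1 − 933/28498·(0.986800+0.956300))/(1+933/28498) = 9067/10000 ≈ 0.906700
step 4 [2y] swap r/2=1221/37277: DF=(1 − 1221/37277·(0.986800+0.956300+0.906700))/(1+1221/37277) = 8779/10000 ≈ 0.877900
step 5 [2.5y] bond c/2=33/800: DF=(425653/400000 − 33/800·(0.986800+0.956300+0.906700+0.877900))/(1+33/800) = 8743/10000 ≈ 0.874300
step 6 [3y] zero: DF = P = 8267/10000 ≈ 0.826700
step 7 [3.5y] bond c/2=3/160: DF=(370831/400000 − 3/160·(0.986800+0.956300+0.906700+0.877900+0.874300+0.826700))/(1+3/160) = 8101/10000 ≈ 0.810100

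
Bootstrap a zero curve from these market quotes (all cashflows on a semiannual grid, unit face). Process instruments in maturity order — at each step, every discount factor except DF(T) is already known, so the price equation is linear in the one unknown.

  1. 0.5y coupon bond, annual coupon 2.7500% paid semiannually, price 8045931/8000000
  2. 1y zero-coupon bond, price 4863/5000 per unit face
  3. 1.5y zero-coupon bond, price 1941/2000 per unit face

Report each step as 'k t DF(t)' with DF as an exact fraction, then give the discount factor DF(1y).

1 1/2 9921/10000
2 1 4863/5000
3 3/2 1941/2000
DF(1y) = 4863/5000 ≈ 0.972600

step 1 [0.5y] bond c/2=11/800: DF=(8045931/8000000 − 11/800·(0))/(1+11/800) = 9921/10000 ≈ 0.992100
step 2 [1y] zero: DF = P = 4863/5000 ≈ 0.972600
step 3 [1.5y] zero: DF = P = 1941/2000 ≈ 0.970500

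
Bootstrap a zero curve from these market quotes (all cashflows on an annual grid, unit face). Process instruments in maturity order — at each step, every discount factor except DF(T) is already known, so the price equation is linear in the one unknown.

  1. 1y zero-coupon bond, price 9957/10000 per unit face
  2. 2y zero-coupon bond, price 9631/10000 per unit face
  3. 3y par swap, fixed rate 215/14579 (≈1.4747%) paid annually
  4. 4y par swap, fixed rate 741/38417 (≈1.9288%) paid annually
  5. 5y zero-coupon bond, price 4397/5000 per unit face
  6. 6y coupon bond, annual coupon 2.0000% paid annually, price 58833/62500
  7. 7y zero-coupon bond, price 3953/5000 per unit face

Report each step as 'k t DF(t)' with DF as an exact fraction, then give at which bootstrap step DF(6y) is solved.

step 1 [1y] zero: DF = P = 9957/10000 ≈ 0.995700
step 2 [2y] zero: DF = P = 9631/10000 ≈ 0.963100
step 3 [3y] swap r/1=215/14579: DF=(1 − 215/14579·(0.995700+0.963100))/(1+215/14579) = 957/1000 ≈ 0.957000
step 4 [4y] swap r/1=741/38417: DF=(1 − 741/38417·(0.995700+0.963100+0.957000))/(1+741/38417) = 9259/10000 ≈ 0.925900
step 5 [5y] zero: DF = P = 4397/5000 ≈ 0.879400
step 6 [6y] bond c/1=1/50: DF=(58833/62500 − 1/50·(0.995700+0.963100+0.957000+0.925900+0.879400))/(1+1/50) = 8303/10000 ≈ 0.830300
step 7 [7y] zero: DF = P = 3953/5000 ≈ 0.790600

1 1 9957/10000
2 2 9631/10000
3 3 957/1000
4 4 9259/10000
5 5 4397/5000
6 6 8303/10000
7 7 3953/5000
DF(6y) is solved at step 6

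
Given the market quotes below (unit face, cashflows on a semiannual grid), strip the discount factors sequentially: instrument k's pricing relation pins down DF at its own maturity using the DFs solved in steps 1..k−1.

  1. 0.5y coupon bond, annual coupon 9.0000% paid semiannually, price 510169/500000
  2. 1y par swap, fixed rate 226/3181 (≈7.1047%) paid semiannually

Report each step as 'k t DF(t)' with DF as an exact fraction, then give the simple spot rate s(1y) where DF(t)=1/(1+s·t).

1 1/2 2441/2500
2 1 4661/5000
s(1y) = (1/(4661/5000) − 1)/(1) = 339/4661 ≈ 7.2731%

step 1 [0.5y] bond c/2=9/200: DF=(510169/500000 − 9/200·(0))/(1+9/200) = 2441/2500 ≈ 0.976400
step 2 [1y] swap r/2=113/3181: DF=(1 − 113/3181·(0.976400))/(1+113/3181) = 4661/5000 ≈ 0.932200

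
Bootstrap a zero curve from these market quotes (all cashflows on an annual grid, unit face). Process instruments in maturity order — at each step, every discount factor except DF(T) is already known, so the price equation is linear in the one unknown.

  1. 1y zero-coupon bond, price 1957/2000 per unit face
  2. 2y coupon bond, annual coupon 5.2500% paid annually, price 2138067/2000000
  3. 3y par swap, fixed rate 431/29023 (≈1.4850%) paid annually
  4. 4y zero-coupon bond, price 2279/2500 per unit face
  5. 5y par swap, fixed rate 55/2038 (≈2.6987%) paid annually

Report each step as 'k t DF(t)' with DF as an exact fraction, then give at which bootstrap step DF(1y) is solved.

1 1 1957/2000
2 2 9669/10000
3 3 9569/10000
4 4 2279/2500
5 5 1747/2000
DF(1y) is solved at step 1

step 1 [1y] zero: DF = P = 1957/2000 ≈ 0.978500
step 2 [2y] bond c/1=21/400: DF=(2138067/2000000 − 21/400·(0.978500))/(1+21/400) = 9669/10000 ≈ 0.966900
step 3 [3y] swap r/1=431/29023: DF=(1 − 431/29023·(0.978500+0.966900))/(1+431/29023) = 9569/10000 ≈ 0.956900
step 4 [4y] zero: DF = P = 2279/2500 ≈ 0.911600
step 5 [5y] swap r/1=55/2038: DF=(1 − 55/2038·(0.978500+0.966900+0.956900+0.911600))/(1+55/2038) = 1747/2000 ≈ 0.873500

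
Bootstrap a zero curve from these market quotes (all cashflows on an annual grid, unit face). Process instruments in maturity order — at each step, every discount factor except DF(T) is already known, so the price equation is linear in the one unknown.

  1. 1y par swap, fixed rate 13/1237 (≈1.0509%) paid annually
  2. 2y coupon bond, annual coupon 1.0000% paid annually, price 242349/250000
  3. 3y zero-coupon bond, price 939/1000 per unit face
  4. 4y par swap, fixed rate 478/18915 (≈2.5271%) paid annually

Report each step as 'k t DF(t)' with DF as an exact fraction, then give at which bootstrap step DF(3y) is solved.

step 1 [1y] swap r/1=13/1237: DF=(1 − 13/1237·(0))/(1+13/1237) = 1237/1250 ≈ 0.989600
step 2 [2y] bond c/1=1/100: DF=(242349/250000 − 1/100·(0.989600))/(1+1/100) = 19/20 ≈ 0.950000
step 3 [3y] zero: DF = P = 939/1000 ≈ 0.939000
step 4 [4y] swap r/1=478/18915: DF=(1 − 478/18915·(0.989600+0.950000+0.939000))/(1+478/18915) = 2261/2500 ≈ 0.904400

1 1 1237/1250
2 2 19/20
3 3 939/1000
4 4 2261/2500
DF(3y) is solved at step 3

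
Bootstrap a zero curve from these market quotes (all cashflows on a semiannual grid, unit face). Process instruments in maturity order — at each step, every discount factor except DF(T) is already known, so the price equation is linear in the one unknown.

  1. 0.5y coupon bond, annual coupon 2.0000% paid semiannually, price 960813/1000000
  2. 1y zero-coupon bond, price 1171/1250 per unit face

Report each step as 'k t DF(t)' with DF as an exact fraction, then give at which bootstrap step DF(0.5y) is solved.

step 1 [0.5y] bond c/2=1/100: DF=(960813/1000000 − 1/100·(0))/(1+1/100) = 9513/10000 ≈ 0.951300
step 2 [1y] zero: DF = P = 1171/1250 ≈ 0.936800

1 1/2 9513/10000
2 1 1171/1250
DF(0.5y) is solved at step 1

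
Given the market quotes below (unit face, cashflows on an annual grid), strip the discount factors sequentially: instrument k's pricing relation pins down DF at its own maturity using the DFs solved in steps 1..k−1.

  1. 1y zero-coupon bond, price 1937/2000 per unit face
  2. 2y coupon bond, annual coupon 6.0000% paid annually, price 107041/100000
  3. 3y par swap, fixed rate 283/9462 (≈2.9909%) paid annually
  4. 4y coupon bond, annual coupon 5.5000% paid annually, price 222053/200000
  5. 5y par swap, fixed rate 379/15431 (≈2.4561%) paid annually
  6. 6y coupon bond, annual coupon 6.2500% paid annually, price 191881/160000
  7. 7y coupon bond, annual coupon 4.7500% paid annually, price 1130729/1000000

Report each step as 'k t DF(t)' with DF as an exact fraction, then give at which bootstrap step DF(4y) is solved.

step 1 [1y] zero: DF = P = 1937/2000 ≈ 0.968500
step 2 [2y] bond c/1=3/50: DF=(107041/100000 − 3/50·(0.968500))/(1+3/50) = 191/200 ≈ 0.955000
step 3 [3y] swap r/1=283/9462: DF=(1 − 283/9462·(0.968500+0.955000))/(1+283/9462) = 9151/10000 ≈ 0.915100
step 4 [4y] bond c/1=11/200: DF=(222053/200000 − 11/200·(0.968500+0.955000+0.915100))/(1+11/200) = 2261/2500 ≈ 0.904400
step 5 [5y] swap r/1=379/15431: DF=(1 − 379/15431·(0.968500+0.955000+0.915100+0.904400))/(1+379/15431) = 8863/10000 ≈ 0.886300
step 6 [6y] bond c/1=1/16: DF=(191881/160000 − 1/16·(0.968500+0.955000+0.915100+0.904400+0.886300))/(1+1/16) = 2141/2500 ≈ 0.856400
step 7 [7y] bond c/1=19/400: DF=(1130729/1000000 − 19/400·(0.968500+0.955000+0.915100+0.904400+0.886300+0.856400))/(1+19/400) = 8307/10000 ≈ 0.830700

1 1 1937/2000
2 2 191/200
3 3 9151/10000
4 4 2261/2500
5 5 8863/10000
6 6 2141/2500
7 7 8307/10000
DF(4y) is solved at step 4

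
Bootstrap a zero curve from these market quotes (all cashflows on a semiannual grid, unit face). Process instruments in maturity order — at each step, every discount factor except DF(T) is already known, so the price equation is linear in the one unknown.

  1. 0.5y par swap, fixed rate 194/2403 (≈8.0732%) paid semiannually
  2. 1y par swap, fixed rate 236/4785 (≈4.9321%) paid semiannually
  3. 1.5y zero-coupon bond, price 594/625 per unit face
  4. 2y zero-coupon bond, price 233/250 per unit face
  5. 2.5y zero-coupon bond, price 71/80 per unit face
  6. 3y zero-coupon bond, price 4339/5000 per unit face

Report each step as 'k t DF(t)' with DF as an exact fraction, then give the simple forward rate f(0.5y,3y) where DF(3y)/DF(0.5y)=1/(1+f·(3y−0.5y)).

1 1/2 2403/2500
2 1 1191/1250
3 3/2 594/625
4 2 233/250
5 5/2 71/80
6 3 4339/5000
f(0.5y,3y) = ((2403/2500)/(4339/5000) − 1)/(5/2) = 934/21695 ≈ 4.3051%

step 1 [0.5y] swap r/2=97/2403: DF=(1 − 97/2403·(0))/(1+97/2403) = 2403/2500 ≈ 0.961200
step 2 [1y] swap r/2=118/4785: DF=(1 − 118/4785·(0.961200))/(1+118/4785) = 1191/1250 ≈ 0.952800
step 3 [1.5y] zero: DF = P = 594/625 ≈ 0.950400
step 4 [2y] zero: DF = P = 233/250 ≈ 0.932000
step 5 [2.5y] zero: DF = P = 71/80 ≈ 0.887500
step 6 [3y] zero: DF = P = 4339/5000 ≈ 0.867800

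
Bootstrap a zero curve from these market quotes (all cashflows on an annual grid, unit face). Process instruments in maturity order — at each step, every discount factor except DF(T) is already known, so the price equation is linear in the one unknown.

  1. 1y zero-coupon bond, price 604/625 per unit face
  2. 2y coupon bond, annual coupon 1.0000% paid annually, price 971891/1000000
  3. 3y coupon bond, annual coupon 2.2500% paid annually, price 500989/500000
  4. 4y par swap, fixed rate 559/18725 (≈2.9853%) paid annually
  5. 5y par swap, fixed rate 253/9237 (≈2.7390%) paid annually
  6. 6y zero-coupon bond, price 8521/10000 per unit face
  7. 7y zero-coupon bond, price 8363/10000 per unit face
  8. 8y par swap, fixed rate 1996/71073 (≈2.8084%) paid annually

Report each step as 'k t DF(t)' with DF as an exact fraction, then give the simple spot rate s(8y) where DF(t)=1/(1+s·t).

1 1 604/625
2 2 9527/10000
3 3 9377/10000
4 4 4441/5000
5 5 1747/2000
6 6 8521/10000
7 7 8363/10000
8 8 2001/2500
s(8y) = (1/(2001/2500) − 1)/(8) = 499/16008 ≈ 3.1172%

step 1 [1y] zero: DF = P = 604/625 ≈ 0.966400
step 2 [2y] bond c/1=1/100: DF=(971891/1000000 − 1/100·(0.966400))/(1+1/100) = 9527/10000 ≈ 0.952700
step 3 [3y] bond c/1=9/400: DF=(500989/500000 − 9/400·(0.966400+0.952700))/(1+9/400) = 9377/10000 ≈ 0.937700
step 4 [4y] swap r/1=559/18725: DF=(1 − 559/18725·(0.966400+0.952700+0.937700))/(1+559/18725) = 4441/5000 ≈ 0.888200
step 5 [5y] swap r/1=253/9237: DF=(1 − 253/9237·(0.966400+0.952700+0.937700+0.888200))/(1+253/9237) = 1747/2000 ≈ 0.873500
step 6 [6y] zero: DF = P = 8521/10000 ≈ 0.852100
step 7 [7y] zero: DF = P = 8363/10000 ≈ 0.836300
step 8 [8y] swap r/1=1996/71073: DF=(1 − 1996/71073·(0.966400+0.952700+0.937700+0.888200+0.873500+0.852100+0.836300))/(1+1996/71073) = 2001/2500 ≈ 0.800400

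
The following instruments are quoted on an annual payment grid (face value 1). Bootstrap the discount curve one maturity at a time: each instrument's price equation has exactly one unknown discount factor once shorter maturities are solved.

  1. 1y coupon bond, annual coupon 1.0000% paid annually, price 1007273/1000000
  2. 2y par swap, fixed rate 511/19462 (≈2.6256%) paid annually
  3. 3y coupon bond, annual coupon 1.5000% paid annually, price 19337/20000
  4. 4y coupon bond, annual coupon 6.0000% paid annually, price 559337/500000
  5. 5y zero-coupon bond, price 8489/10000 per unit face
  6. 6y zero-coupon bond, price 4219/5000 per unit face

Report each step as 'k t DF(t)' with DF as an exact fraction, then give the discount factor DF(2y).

1 1 9973/10000
2 2 9489/10000
3 3 4619/5000
4 4 8929/10000
5 5 8489/10000
6 6 4219/5000
DF(2y) = 9489/10000 ≈ 0.948900

step 1 [1y] bond c/1=1/100: DF=(1007273/1000000 − 1/100·(0))/(1+1/100) = 9973/10000 ≈ 0.997300
step 2 [2y] swap r/1=511/19462: DF=(1 − 511/19462·(0.997300))/(1+511/19462) = 9489/10000 ≈ 0.948900
step 3 [3y] bond c/1=3/200: DF=(19337/20000 − 3/200·(0.997300+0.948900))/(1+3/200) = 4619/5000 ≈ 0.923800
step 4 [4y] bond c/1=3/50: DF=(559337/500000 − 3/50·(0.997300+0.948900+0.923800))/(1+3/50) = 8929/10000 ≈ 0.892900
step 5 [5y] zero: DF = P = 8489/10000 ≈ 0.848900
step 6 [6y] zero: DF = P = 4219/5000 ≈ 0.843800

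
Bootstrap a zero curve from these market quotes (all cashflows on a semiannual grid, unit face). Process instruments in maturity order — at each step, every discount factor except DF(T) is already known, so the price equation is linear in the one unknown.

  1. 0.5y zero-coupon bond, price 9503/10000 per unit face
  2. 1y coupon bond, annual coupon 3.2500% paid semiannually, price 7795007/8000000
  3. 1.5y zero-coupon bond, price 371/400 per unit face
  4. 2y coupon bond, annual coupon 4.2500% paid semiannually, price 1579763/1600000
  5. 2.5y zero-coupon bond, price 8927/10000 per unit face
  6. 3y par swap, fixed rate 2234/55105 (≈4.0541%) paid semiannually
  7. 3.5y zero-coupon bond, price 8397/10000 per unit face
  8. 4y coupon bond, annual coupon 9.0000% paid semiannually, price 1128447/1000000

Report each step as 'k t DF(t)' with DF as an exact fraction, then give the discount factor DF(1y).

step 1 [0.5y] zero: DF = P = 9503/10000 ≈ 0.950300
step 2 [1y] bond c/2=13/800: DF=(7795007/8000000 − 13/800·(0.950300))/(1+13/800) = 2359/2500 ≈ 0.943600
step 3 [1.5y] zero: DF = P = 371/400 ≈ 0.927500
step 4 [2y] bond c/2=17/800: DF=(1579763/1600000 − 17/800·(0.950300+0.943600+0.927500))/(1+17/800) = 9081/10000 ≈ 0.908100
step 5 [2.5y] zero: DF = P = 8927/10000 ≈ 0.892700
step 6 [3y] swap r/2=1117/55105: DF=(1 − 1117/55105·(0.950300+0.943600+0.927500+0.908100+0.892700))/(1+1117/55105) = 8883/10000 ≈ 0.888300
step 7 [3.5y] zero: DF = P = 8397/10000 ≈ 0.839700
step 8 [4y] bond c/2=9/200: DF=(1128447/1000000 − 9/200·(0.950300+0.943600+0.927500+0.908100+0.892700+0.888300+0.839700))/(1+9/200) = 504/625 ≈ 0.806400

1 1/2 9503/10000
2 1 2359/2500
3 3/2 371/400
4 2 9081/10000
5 5/2 8927/10000
6 3 8883/10000
7 7/2 8397/10000
8 4 504/625
DF(1y) = 2359/2500 ≈ 0.943600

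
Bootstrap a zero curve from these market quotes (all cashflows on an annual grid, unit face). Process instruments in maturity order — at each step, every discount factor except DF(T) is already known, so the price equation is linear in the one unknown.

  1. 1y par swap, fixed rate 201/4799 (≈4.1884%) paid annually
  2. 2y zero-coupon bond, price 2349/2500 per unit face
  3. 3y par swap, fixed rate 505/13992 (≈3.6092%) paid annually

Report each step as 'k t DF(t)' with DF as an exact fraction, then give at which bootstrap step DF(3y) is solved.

step 1 [1y] swap r/1=201/4799: DF=(1 − 201/4799·(0))/(1+201/4799) = 4799/5000 ≈ 0.959800
step 2 [2y] zero: DF = P = 2349/2500 ≈ 0.939600
step 3 [3y] swap r/1=505/13992: DF=(1 − 505/13992·(0.959800+0.939600))/(1+505/13992) = 899/1000 ≈ 0.899000

1 1 4799/5000
2 2 2349/2500
3 3 899/1000
DF(3y) is solved at step 3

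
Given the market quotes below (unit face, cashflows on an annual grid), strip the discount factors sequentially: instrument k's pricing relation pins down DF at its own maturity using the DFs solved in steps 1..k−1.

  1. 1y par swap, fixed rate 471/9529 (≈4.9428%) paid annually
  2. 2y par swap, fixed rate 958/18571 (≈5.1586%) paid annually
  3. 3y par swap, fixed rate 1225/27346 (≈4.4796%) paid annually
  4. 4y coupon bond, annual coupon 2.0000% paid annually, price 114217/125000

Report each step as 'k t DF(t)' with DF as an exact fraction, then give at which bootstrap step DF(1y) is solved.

1 1 9529/10000
2 2 4521/5000
3 3 351/400
4 4 4211/5000
DF(1y) is solved at step 1

step 1 [1y] swap r/1=471/9529: DF=(1 − 471/9529·(0))/(1+471/9529) = 9529/10000 ≈ 0.952900
step 2 [2y] swap r/1=958/18571: DF=(1 − 958/18571·(0.952900))/(1+958/18571) = 4521/5000 ≈ 0.904200
step 3 [3y] swap r/1=1225/27346: DF=(1 − 1225/27346·(0.952900+0.904200))/(1+1225/27346) = 351/400 ≈ 0.877500
step 4 [4y] bond c/1=1/50: DF=(114217/125000 − 1/50·(0.952900+0.904200+0.877500))/(1+1/50) = 4211/5000 ≈ 0.842200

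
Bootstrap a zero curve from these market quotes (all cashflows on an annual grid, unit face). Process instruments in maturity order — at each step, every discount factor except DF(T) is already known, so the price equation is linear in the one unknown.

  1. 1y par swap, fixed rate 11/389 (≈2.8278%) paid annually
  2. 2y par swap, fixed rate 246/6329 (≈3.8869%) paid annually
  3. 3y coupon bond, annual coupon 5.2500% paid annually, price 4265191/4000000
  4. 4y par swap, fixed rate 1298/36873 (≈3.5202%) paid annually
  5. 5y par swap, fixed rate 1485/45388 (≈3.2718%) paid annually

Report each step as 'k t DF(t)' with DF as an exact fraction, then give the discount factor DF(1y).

1 1 389/400
2 2 4631/5000
3 3 574/625
4 4 4351/5000
5 5 1703/2000
DF(1y) = 389/400 ≈ 0.972500

step 1 [1y] swap r/1=11/389: DF=(1 − 11/389·(0))/(1+11/389) = 389/400 ≈ 0.972500
step 2 [2y] swap r/1=246/6329: DF=(1 − 246/6329·(0.972500))/(1+246/6329) = 4631/5000 ≈ 0.926200
step 3 [3y] bond c/1=21/400: DF=(4265191/4000000 − 21/400·(0.972500+0.926200))/(1+21/400) = 574/625 ≈ 0.918400
step 4 [4y] swap r/1=1298/36873: DF=(1 − 1298/36873·(0.972500+0.926200+0.918400))/(1+1298/36873) = 4351/5000 ≈ 0.870200
step 5 [5y] swap r/1=1485/45388: DF=(1 − 1485/45388·(0.972500+0.926200+0.918400+0.870200))/(1+1485/45388) = 1703/2000 ≈ 0.851500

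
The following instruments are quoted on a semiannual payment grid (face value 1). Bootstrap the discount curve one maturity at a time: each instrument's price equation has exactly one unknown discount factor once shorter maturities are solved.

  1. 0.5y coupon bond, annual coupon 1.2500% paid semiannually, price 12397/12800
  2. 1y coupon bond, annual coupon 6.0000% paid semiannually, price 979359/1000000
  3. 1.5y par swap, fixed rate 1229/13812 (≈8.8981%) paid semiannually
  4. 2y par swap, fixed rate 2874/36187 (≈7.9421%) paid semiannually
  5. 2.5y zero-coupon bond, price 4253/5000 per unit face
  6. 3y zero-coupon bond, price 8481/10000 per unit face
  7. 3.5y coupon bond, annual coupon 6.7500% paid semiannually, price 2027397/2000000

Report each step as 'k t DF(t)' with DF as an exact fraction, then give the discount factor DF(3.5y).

1 1/2 77/80
2 1 2307/2500
3 3/2 8771/10000
4 2 8563/10000
5 5/2 4253/5000
6 3 8481/10000
7 7/2 807/1000
DF(3.5y) = 807/1000 ≈ 0.807000

step 1 [0.5y] bond c/2=1/160: DF=(12397/12800 − 1/160·(0))/(1+1/160) = 77/80 ≈ 0.962500
step 2 [1y] bond c/2=3/100: DF=(979359/1000000 − 3/100·(0.962500))/(1+3/100) = 2307/2500 ≈ 0.922800
step 3 [1.5y] swap r/2=1229/27624: DF=(1 − 1229/27624·(0.962500+0.922800))/(1+1229/27624) = 8771/10000 ≈ 0.877100
step 4 [2y] swap r/2=1437/36187: DF=(1 − 1437/36187·(0.962500+0.922800+0.877100))/(1+1437/36187) = 8563/10000 ≈ 0.856300
step 5 [2.5y] zero: DF = P = 4253/5000 ≈ 0.850600
step 6 [3y] zero: DF = P = 8481/10000 ≈ 0.848100
step 7 [3.5y] bond c/2=27/800: DF=(2027397/2000000 − 27/800·(0.962500+0.922800+0.877100+0.856300+0.850600+0.848100))/(1+27/800) = 807/1000 ≈ 0.807000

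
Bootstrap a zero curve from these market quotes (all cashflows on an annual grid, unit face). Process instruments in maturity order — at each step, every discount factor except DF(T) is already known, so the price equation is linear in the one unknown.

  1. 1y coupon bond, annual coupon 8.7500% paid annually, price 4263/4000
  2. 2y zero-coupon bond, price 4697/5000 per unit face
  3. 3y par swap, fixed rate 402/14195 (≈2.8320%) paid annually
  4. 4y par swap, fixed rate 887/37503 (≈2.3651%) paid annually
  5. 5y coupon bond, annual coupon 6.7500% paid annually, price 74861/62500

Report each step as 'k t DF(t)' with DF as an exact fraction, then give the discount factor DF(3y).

step 1 [1y] bond c/1=7/80: DF=(4263/4000 − 7/80·(0))/(1+7/80) = 49/50 ≈ 0.980000
step 2 [2y] zero: DF = P = 4697/5000 ≈ 0.939400
step 3 [3y] swap r/1=402/14195: DF=(1 − 402/14195·(0.980000+0.939400))/(1+402/14195) = 2299/2500 ≈ 0.919600
step 4 [4y] swap r/1=887/37503: DF=(1 − 887/37503·(0.980000+0.939400+0.919600))/(1+887/37503) = 9113/10000 ≈ 0.911300
step 5 [5y] bond c/1=27/400: DF=(74861/62500 − 27/400·(0.980000+0.939400+0.919600+0.911300))/(1+27/400) = 8849/10000 ≈ 0.884900

1 1 49/50
2 2 4697/5000
3 3 2299/2500
4 4 9113/10000
5 5 8849/10000
DF(3y) = 2299/2500 ≈ 0.919600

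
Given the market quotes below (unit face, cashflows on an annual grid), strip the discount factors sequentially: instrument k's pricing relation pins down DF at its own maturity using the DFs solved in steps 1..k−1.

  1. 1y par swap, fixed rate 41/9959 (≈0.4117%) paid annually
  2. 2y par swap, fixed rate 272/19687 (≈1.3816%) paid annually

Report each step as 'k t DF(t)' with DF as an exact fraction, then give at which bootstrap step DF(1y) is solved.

step 1 [1y] swap r/1=41/9959: DF=(1 − 41/9959·(0))/(1+41/9959) = 9959/10000 ≈ 0.995900
step 2 [2y] swap r/1=272/19687: DF=(1 − 272/19687·(0.995900))/(1+272/19687) = 608/625 ≈ 0.972800

1 1 9959/10000
2 2 608/625
DF(1y) is solved at step 1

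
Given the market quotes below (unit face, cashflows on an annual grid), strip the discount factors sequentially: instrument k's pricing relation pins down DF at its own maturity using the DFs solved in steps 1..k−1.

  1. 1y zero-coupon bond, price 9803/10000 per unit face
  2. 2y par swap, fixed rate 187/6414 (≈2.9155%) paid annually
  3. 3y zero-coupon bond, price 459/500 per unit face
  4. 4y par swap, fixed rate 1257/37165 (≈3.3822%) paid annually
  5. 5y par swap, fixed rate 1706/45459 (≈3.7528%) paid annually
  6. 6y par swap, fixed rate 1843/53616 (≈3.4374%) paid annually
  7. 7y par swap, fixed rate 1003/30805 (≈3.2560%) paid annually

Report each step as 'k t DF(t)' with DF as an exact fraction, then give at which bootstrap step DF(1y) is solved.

step 1 [1y] zero: DF = P = 9803/10000 ≈ 0.980300
step 2 [2y] swap r/1=187/6414: DF=(1 − 187/6414·(0.980300))/(1+187/6414) = 9439/10000 ≈ 0.943900
step 3 [3y] zero: DF = P = 459/500 ≈ 0.918000
step 4 [4y] swap r/1=1257/37165: DF=(1 − 1257/37165·(0.980300+0.943900+0.918000))/(1+1257/37165) = 8743/10000 ≈ 0.874300
step 5 [5y] swap r/1=1706/45459: DF=(1 − 1706/45459·(0.980300+0.943900+0.918000+0.874300))/(1+1706/45459) = 4147/5000 ≈ 0.829400
step 6 [6y] swap r/1=1843/53616: DF=(1 − 1843/53616·(0.980300+0.943900+0.918000+0.874300+0.829400))/(1+1843/53616) = 8157/10000 ≈ 0.815700
step 7 [7y] swap r/1=1003/30805: DF=(1 − 1003/30805·(0.980300+0.943900+0.918000+0.874300+0.829400+0.815700))/(1+1003/30805) = 3997/5000 ≈ 0.799400

1 1 9803/10000
2 2 9439/10000
3 3 459/500
4 4 8743/10000
5 5 4147/5000
6 6 8157/10000
7 7 3997/5000
DF(1y) is solved at step 1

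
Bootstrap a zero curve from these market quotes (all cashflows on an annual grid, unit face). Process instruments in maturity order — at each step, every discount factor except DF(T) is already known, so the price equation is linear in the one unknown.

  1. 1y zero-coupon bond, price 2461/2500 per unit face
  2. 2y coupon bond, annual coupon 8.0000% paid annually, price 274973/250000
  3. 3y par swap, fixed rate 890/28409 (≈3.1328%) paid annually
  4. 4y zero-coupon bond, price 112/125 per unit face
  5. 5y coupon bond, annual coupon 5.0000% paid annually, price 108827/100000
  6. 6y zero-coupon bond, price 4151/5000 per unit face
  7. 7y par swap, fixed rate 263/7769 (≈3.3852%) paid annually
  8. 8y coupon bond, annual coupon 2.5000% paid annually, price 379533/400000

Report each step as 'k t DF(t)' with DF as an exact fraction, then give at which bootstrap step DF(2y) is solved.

step 1 [1y] zero: DF = P = 2461/2500 ≈ 0.984400
step 2 [2y] bond c/1=2/25: DF=(274973/250000 − 2/25·(0.984400))/(1+2/25) = 1891/2000 ≈ 0.945500
step 3 [3y] swap r/1=890/28409: DF=(1 − 890/28409·(0.984400+0.945500))/(1+890/28409) = 911/1000 ≈ 0.911000
step 4 [4y] zero: DF = P = 112/125 ≈ 0.896000
step 5 [5y] bond c/1=1/20: DF=(108827/100000 − 1/20·(0.984400+0.945500+0.911000+0.896000))/(1+1/20) = 1717/2000 ≈ 0.858500
step 6 [6y] zero: DF = P = 4151/5000 ≈ 0.830200
step 7 [7y] swap r/1=263/7769: DF=(1 − 263/7769·(0.984400+0.945500+0.911000+0.896000+0.858500+0.830200))/(1+263/7769) = 987/1250 ≈ 0.789600
step 8 [8y] bond c/1=1/40: DF=(379533/400000 − 1/40·(0.984400+0.945500+0.911000+0.896000+0.858500+0.830200+0.789600))/(1+1/40) = 7741/10000 ≈ 0.774100

1 1 2461/2500
2 2 1891/2000
3 3 911/1000
4 4 112/125
5 5 1717/2000
6 6 4151/5000
7 7 987/1250
8 8 7741/10000
DF(2y) is solved at step 2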